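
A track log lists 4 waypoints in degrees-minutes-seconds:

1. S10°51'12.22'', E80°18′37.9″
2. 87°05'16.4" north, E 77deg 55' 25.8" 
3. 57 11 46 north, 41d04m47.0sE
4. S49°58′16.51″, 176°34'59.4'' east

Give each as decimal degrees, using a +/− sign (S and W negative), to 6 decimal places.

Point 1:
  Lat: 51′ + 12.22″ = 51.20367′; 10 + 51.20367/60 = 10.8533944
  hemisphere S, so the sign is −
  λ: 18′ + 37.9″ = 18.63167′; 80 + 18.63167/60 = 80.3105278
  E → positive
Point 2:
  Lat: 87° + 5/60 + 16.4/3600 = 87 + 0.083333 + 0.004556 = 87.0878889
  N ⇒ keep positive
  λ: 55′ + 25.8″ = 55.43000′; 77 + 55.43000/60 = 77.9238333
  E ⇒ keep positive
Point 3:
  Lat: 57° + 11/60 + 46/3600 = 57 + 0.183333 + 0.012778 = 57.1961111
  N → positive
  Longitude: 41° + 4/60 + 47/3600 = 41 + 0.066667 + 0.013056 = 41.0797222
  E → positive
Point 4:
  Lat: 49 + 58/60 + 16.51/3600 = 49.9712528
  S → negative
  λ: 34′ + 59.4″ = 34.99000′; 176 + 34.99000/60 = 176.5831667
  E → positive

1. -10.853394, 80.310528
2. 87.087889, 77.923833
3. 57.196111, 41.079722
4. -49.971253, 176.583167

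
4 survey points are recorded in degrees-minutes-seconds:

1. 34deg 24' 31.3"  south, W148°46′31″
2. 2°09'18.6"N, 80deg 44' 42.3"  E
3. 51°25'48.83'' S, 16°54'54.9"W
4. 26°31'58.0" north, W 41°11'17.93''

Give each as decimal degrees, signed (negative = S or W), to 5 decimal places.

Point 1:
  φ: 24′ + 31.3″ = 24.52167′; 34 + 24.52167/60 = 34.408694
  hemisphere S, so the sign is −
  Lon: 148° + 46/60 + 31/3600 = 148 + 0.766667 + 0.008611 = 148.775278
  W → negative
Point 2:
  Latitude: 9′ + 18.6″ = 9.31000′; 2 + 9.31000/60 = 2.155167
  N ⇒ keep positive
  Longitude: 80° + 44/60 + 42.3/3600 = 80 + 0.733333 + 0.011750 = 80.745083
  E → positive
Point 3:
  Latitude: 51 + 25/60 + 48.83/3600 = 51.430231
  S ⇒ negate
  Lon: 16 + 54/60 + 54.9/3600 = 16.915250
  hemisphere W, so the sign is −
Point 4:
  Lat: 31′ + 58″ = 31.96667′; 26 + 31.96667/60 = 26.532778
  N ⇒ keep positive
  λ: 11′ + 17.93″ = 11.29883′; 41 + 11.29883/60 = 41.188314
  W → negative

1. -34.40869, -148.77528
2. 2.15517, 80.74508
3. -51.43023, -16.91525
4. 26.53278, -41.18831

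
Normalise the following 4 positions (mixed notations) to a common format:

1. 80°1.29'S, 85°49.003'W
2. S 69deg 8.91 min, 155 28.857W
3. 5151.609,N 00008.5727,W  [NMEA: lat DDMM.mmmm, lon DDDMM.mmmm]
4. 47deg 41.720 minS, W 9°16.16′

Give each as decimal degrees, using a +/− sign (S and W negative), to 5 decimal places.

1. -80.02150, -85.81672
2. -69.14850, -155.48095
3. 51.86015, -0.14288
4. -47.69533, -9.26933

Point 1:
  Latitude: 1.29′ = 0.021500°; total 80.021500
  S → negative
  λ: 49.003′ = 0.816717°; total 85.816717
  W ⇒ negate
Point 2:
  φ: 8.91′ = 0.148500°; total 69.148500
  S ⇒ negate
  λ: 28.857′ = 0.480950°; total 155.480950
  W → negative
Point 3:
  Lat: split at 2 digits → 51° and 51.609′; 51 + 51.609/60 = 51.860150
  N ⇒ keep positive
  Longitude: degrees = first 3 digits = 0, minutes = 8.5727; 0 + 8.5727/60 = 0.142878
  hemisphere W, so the sign is −
Point 4:
  Lat: 41.72′ = 0.695333°; total 47.695333
  S ⇒ negate
  Lon: 16.16′ = 0.269333°; total 9.269333
  hemisphere W, so the sign is −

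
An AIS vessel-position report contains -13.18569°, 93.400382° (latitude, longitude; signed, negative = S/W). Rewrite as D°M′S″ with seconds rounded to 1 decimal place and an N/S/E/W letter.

13°11′8.5″ S, 93°24′1.4″ E

Latitude is negative → S; |value| = 13.185690
Latitude: whole degrees 13; 11.14140′ → 11′ and 8.484″
λ: 0.400382° → 24.02292′; 0.02292 × 60 = 1.375″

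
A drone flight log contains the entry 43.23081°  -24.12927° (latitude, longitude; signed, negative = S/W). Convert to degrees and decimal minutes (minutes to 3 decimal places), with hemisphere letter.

43° 13.849′ N, 24° 7.756′ W

Lat: minutes = (43.230810 − 43) × 60 = 13.84860
Longitude is negative → W; |value| = 24.129270
λ: 24° + 0.129270 × 60 = 24° 7.75620′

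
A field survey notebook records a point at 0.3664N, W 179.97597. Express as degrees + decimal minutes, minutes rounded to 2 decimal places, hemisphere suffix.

Lat: 0° + 0.366400 × 60 = 0° 21.9840′
λ: 179° + 0.975970 × 60 = 179° 58.5582′

0° 21.98′ N, 179° 58.56′ W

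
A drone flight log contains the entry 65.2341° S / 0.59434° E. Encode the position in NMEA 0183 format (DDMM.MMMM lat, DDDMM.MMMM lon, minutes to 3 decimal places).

Lat: minutes = (65.234100 − 65) × 60 = 14.04600
λ: 0° + 0.594340 × 60 = 0° 35.66040′

6514.046,S / 00035.660,E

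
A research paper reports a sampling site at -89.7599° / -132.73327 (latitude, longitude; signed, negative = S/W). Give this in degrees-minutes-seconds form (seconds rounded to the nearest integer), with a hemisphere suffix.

Latitude is negative → S; |value| = 89.759900
Lat: 0.759900 × 60 = 45.59400′ → 45′, remainder × 60 = 35.64″
Longitude is negative → W; |value| = 132.733270
Lon: whole degrees 132; 43.99620′ → 43′ and 59.77″
rounding gives 60″ → carry → 132°44′0″

89°45′36″ S, 132°44′0″ W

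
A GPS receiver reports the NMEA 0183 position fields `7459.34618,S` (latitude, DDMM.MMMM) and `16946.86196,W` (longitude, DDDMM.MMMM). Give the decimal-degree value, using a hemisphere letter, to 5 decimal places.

74.98910° S, 169.78103° W

Lat: split at 2 digits → 74° and 59.34618′; 74 + 59.34618/60 = 74.989103
Longitude: degrees = first 3 digits = 169, minutes = 46.86196; 169 + 46.86196/60 = 169.781033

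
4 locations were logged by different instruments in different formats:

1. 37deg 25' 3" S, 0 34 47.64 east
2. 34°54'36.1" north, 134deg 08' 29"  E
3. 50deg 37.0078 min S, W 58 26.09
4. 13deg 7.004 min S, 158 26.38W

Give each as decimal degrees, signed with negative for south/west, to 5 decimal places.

1. -37.41750, 0.57990
2. 34.91003, 134.14139
3. -50.61680, -58.43483
4. -13.11673, -158.43967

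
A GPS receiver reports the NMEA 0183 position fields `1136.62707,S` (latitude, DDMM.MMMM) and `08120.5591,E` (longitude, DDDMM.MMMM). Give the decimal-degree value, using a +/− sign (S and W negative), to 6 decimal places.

-11.610451, 81.342652

φ: degrees = first 2 digits = 11, minutes = 36.62707; 11 + 36.62707/60 = 11.6104512
S ⇒ negate
λ: split at 3 digits → 081° and 20.5591′; 81 + 20.5591/60 = 81.3426517
E ⇒ keep positive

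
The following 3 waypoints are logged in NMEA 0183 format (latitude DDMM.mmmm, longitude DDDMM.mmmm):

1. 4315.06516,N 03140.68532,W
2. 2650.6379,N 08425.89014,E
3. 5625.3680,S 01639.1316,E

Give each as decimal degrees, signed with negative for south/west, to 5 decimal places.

1. 43.25109, -31.67809
2. 26.84397, 84.43150
3. -56.42280, 16.65219

Point 1:
  φ: split at 2 digits → 43° and 15.06516′; 43 + 15.06516/60 = 43.251086
  N ⇒ keep positive
  Lon: split at 3 digits → 031° and 40.68532′; 31 + 40.68532/60 = 31.678089
  W ⇒ negate
Point 2:
  Latitude: degrees = first 2 digits = 26, minutes = 50.6379; 26 + 50.6379/60 = 26.843965
  N ⇒ keep positive
  λ: degrees = first 3 digits = 84, minutes = 25.89014; 84 + 25.89014/60 = 84.431502
  E ⇒ keep positive
Point 3:
  Latitude: degrees = first 2 digits = 56, minutes = 25.368; 56 + 25.368/60 = 56.422800
  hemisphere S, so the sign is −
  Lon: degrees = first 3 digits = 16, minutes = 39.1316; 16 + 39.1316/60 = 16.652193
  E ⇒ keep positive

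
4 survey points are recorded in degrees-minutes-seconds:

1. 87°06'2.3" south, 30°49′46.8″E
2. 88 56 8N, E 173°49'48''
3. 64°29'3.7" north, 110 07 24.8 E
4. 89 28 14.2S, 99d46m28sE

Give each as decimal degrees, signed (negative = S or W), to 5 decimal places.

1. -87.10064, 30.82967
2. 88.93556, 173.83000
3. 64.48436, 110.12356
4. -89.47061, 99.77444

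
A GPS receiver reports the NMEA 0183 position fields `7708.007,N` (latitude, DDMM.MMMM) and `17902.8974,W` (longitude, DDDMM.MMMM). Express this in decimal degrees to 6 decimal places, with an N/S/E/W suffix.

77.133450° N, 179.048290° W

φ: split at 2 digits → 77° and 8.007′; 77 + 8.007/60 = 77.1334500
Longitude: split at 3 digits → 179° and 2.8974′; 179 + 2.8974/60 = 179.0482900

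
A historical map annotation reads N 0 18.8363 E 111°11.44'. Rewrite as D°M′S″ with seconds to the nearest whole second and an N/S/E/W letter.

φ: fractional minutes 0.83630 × 60 = 50.18″
Lon: 11.44000′ → 11′ and 0.44000 × 60 = 26.40″

0°18′50″ N, 111°11′26″ E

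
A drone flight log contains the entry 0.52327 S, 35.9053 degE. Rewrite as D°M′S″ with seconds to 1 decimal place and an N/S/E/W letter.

Latitude: whole degrees 0; 31.39620′ → 31′ and 23.772″
λ: 0.905300 × 60 = 54.31800′ → 54′, remainder × 60 = 19.080″

0°31′23.8″ S, 35°54′19.1″ E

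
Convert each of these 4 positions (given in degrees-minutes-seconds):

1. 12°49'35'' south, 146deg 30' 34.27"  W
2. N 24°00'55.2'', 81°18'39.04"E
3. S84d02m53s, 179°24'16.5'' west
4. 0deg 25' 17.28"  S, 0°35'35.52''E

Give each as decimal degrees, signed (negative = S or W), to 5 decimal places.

Point 1:
  Lat: 49′ + 35″ = 49.58333′; 12 + 49.58333/60 = 12.826389
  S ⇒ negate
  Longitude: 30′ + 34.27″ = 30.57117′; 146 + 30.57117/60 = 146.509519
  W → negative
Point 2:
  φ: 0′ + 55.2″ = 0.92000′; 24 + 0.92000/60 = 24.015333
  N ⇒ keep positive
  λ: 18′ + 39.04″ = 18.65067′; 81 + 18.65067/60 = 81.310844
  E ⇒ keep positive
Point 3:
  Lat: 84 + 2/60 + 53/3600 = 84.048056
  S ⇒ negate
  λ: 179 + 24/60 + 16.5/3600 = 179.404583
  W → negative
Point 4:
  Lat: 0° + 25/60 + 17.28/3600 = 0 + 0.416667 + 0.004800 = 0.421467
  S ⇒ negate
  λ: 0 + 35/60 + 35.52/3600 = 0.593200
  E ⇒ keep positive

1. -12.82639, -146.50952
2. 24.01533, 81.31084
3. -84.04806, -179.40458
4. -0.42147, 0.59320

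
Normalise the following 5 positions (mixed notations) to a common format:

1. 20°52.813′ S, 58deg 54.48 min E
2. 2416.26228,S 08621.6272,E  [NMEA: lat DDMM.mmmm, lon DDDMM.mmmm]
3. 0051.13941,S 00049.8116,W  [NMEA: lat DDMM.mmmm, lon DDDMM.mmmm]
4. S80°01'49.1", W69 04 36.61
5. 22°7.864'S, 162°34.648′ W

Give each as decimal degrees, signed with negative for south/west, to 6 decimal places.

Point 1:
  Lat: 52.813′ = 0.880217°; total 20.8802167
  S → negative
  Lon: 58 + 54.48/60 = 58.9080000
  E ⇒ keep positive
Point 2:
  Latitude: split at 2 digits → 24° and 16.26228′; 24 + 16.26228/60 = 24.2710380
  hemisphere S, so the sign is −
  Longitude: degrees = first 3 digits = 86, minutes = 21.6272; 86 + 21.6272/60 = 86.3604533
  E → positive
Point 3:
  Latitude: split at 2 digits → 00° and 51.13941′; 0 + 51.13941/60 = 0.8523235
  hemisphere S, so the sign is −
  Longitude: degrees = first 3 digits = 0, minutes = 49.8116; 0 + 49.8116/60 = 0.8301933
  W ⇒ negate
Point 4:
  Latitude: 80 + 1/60 + 49.1/3600 = 80.0303056
  hemisphere S, so the sign is −
  Lon: 69° + 4/60 + 36.61/3600 = 69 + 0.066667 + 0.010169 = 69.0768361
  W ⇒ negate
Point 5:
  φ: 7.864′ = 0.131067°; total 22.1310667
  S ⇒ negate
  λ: 162 + 34.648/60 = 162.5774667
  W → negative

1. -20.880217, 58.908000
2. -24.271038, 86.360453
3. -0.852324, -0.830193
4. -80.030306, -69.076836
5. -22.131067, -162.577467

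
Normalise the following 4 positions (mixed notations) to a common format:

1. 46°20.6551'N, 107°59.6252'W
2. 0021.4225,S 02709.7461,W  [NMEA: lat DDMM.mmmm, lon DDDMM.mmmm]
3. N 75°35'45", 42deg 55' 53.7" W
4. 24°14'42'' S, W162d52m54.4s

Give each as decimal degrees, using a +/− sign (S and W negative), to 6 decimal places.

1. 46.344252, -107.993753
2. -0.357042, -27.162435
3. 75.595833, -42.931583
4. -24.245000, -162.881778

Point 1:
  Lat: 20.6551′ = 0.344252°; total 46.3442517
  N → positive
  Lon: 107 + 59.6252/60 = 107.9937533
  hemisphere W, so the sign is −
Point 2:
  Lat: split at 2 digits → 00° and 21.4225′; 0 + 21.4225/60 = 0.3570417
  hemisphere S, so the sign is −
  Longitude: split at 3 digits → 027° and 9.7461′; 27 + 9.7461/60 = 27.1624350
  hemisphere W, so the sign is −
Point 3:
  Latitude: 75° + 35/60 + 45/3600 = 75 + 0.583333 + 0.012500 = 75.5958333
  N ⇒ keep positive
  λ: 42 + 55/60 + 53.7/3600 = 42.9315833
  W ⇒ negate
Point 4:
  φ: 24° + 14/60 + 42/3600 = 24 + 0.233333 + 0.011667 = 24.2450000
  S ⇒ negate
  Longitude: 162 + 52/60 + 54.4/3600 = 162.8817778
  W → negative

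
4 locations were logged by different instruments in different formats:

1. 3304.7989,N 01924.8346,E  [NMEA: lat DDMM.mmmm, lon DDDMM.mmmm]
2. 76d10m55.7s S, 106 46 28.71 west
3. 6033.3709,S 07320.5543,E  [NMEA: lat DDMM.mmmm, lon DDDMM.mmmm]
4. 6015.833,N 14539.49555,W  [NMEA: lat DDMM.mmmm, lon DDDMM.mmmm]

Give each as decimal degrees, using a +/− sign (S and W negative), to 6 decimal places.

1. 33.079982, 19.413910
2. -76.182139, -106.774642
3. -60.556182, 73.342572
4. 60.263883, -145.658259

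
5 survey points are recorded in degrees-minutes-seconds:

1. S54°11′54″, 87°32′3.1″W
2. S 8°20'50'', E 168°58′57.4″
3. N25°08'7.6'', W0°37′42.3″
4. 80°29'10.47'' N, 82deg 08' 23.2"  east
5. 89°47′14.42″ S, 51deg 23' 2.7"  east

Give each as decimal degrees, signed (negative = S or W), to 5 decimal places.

Point 1:
  Lat: 54° + 11/60 + 54/3600 = 54 + 0.183333 + 0.015000 = 54.198333
  hemisphere S, so the sign is −
  λ: 87 + 32/60 + 3.1/3600 = 87.534194
  hemisphere W, so the sign is −
Point 2:
  Latitude: 8 + 20/60 + 50/3600 = 8.347222
  hemisphere S, so the sign is −
  Lon: 168° + 58/60 + 57.4/3600 = 168 + 0.966667 + 0.015944 = 168.982611
  E ⇒ keep positive
Point 3:
  Latitude: 8′ + 7.6″ = 8.12667′; 25 + 8.12667/60 = 25.135444
  N ⇒ keep positive
  Longitude: 0° + 37/60 + 42.3/3600 = 0 + 0.616667 + 0.011750 = 0.628417
  W → negative
Point 4:
  Lat: 29′ + 10.47″ = 29.17450′; 80 + 29.17450/60 = 80.486242
  N ⇒ keep positive
  Lon: 8′ + 23.2″ = 8.38667′; 82 + 8.38667/60 = 82.139778
  E → positive
Point 5:
  φ: 47′ + 14.42″ = 47.24033′; 89 + 47.24033/60 = 89.787339
  S ⇒ negate
  Lon: 51° + 23/60 + 2.7/3600 = 51 + 0.383333 + 0.000750 = 51.384083
  E → positive

1. -54.19833, -87.53419
2. -8.34722, 168.98261
3. 25.13544, -0.62842
4. 80.48624, 82.13978
5. -89.78734, 51.38408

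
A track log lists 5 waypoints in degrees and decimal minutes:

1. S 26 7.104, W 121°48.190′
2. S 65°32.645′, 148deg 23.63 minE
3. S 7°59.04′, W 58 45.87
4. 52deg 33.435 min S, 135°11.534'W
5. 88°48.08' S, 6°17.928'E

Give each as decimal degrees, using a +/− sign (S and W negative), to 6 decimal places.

Point 1:
  Lat: 26 + 7.104/60 = 26.1184000
  S → negative
  Lon: 121 + 48.19/60 = 121.8031667
  W → negative
Point 2:
  Lat: 65 + 32.645/60 = 65.5440833
  S ⇒ negate
  Longitude: 148 + 23.63/60 = 148.3938333
  E ⇒ keep positive
Point 3:
  Lat: 59.04′ = 0.984000°; total 7.9840000
  S → negative
  λ: 45.87′ = 0.764500°; total 58.7645000
  hemisphere W, so the sign is −
Point 4:
  φ: 33.435′ = 0.557250°; total 52.5572500
  S → negative
  Lon: 11.534′ = 0.192233°; total 135.1922333
  hemisphere W, so the sign is −
Point 5:
  Lat: 88 + 48.08/60 = 88.8013333
  S → negative
  λ: 6 + 17.928/60 = 6.2988000
  E → positive

1. -26.118400, -121.803167
2. -65.544083, 148.393833
3. -7.984000, -58.764500
4. -52.557250, -135.192233
5. -88.801333, 6.298800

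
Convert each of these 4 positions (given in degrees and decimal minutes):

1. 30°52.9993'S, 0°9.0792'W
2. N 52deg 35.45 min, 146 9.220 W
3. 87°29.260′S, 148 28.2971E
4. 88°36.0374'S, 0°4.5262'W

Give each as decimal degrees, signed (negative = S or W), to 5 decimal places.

1. -30.88332, -0.15132
2. 52.59083, -146.15367
3. -87.48767, 148.47162
4. -88.60062, -0.07544

Point 1:
  Lat: 52.9993′ = 0.883322°; total 30.883322
  hemisphere S, so the sign is −
  λ: 9.0792′ = 0.151320°; total 0.151320
  W → negative
Point 2:
  Lat: 52 + 35.45/60 = 52.590833
  N ⇒ keep positive
  Longitude: 146 + 9.22/60 = 146.153667
  W ⇒ negate
Point 3:
  Lat: 29.26′ = 0.487667°; total 87.487667
  hemisphere S, so the sign is −
  Longitude: 28.2971′ = 0.471618°; total 148.471618
  E → positive
Point 4:
  φ: 36.0374′ = 0.600623°; total 88.600623
  S → negative
  Longitude: 0 + 4.5262/60 = 0.075437
  W → negative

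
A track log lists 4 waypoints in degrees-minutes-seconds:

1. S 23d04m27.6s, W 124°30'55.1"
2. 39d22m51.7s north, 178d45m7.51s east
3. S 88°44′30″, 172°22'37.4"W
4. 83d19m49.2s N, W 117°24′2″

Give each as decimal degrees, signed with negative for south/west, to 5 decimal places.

1. -23.07433, -124.51531
2. 39.38103, 178.75209
3. -88.74167, -172.37706
4. 83.33033, -117.40056

Point 1:
  Lat: 23° + 4/60 + 27.6/3600 = 23 + 0.066667 + 0.007667 = 23.074333
  S → negative
  Longitude: 30′ + 55.1″ = 30.91833′; 124 + 30.91833/60 = 124.515306
  W → negative
Point 2:
  Latitude: 22′ + 51.7″ = 22.86167′; 39 + 22.86167/60 = 39.381028
  N ⇒ keep positive
  λ: 178 + 45/60 + 7.51/3600 = 178.752086
  E → positive
Point 3:
  Lat: 88 + 44/60 + 30/3600 = 88.741667
  S → negative
  Longitude: 22′ + 37.4″ = 22.62333′; 172 + 22.62333/60 = 172.377056
  W ⇒ negate
Point 4:
  φ: 19′ + 49.2″ = 19.82000′; 83 + 19.82000/60 = 83.330333
  N → positive
  Lon: 117 + 24/60 + 2/3600 = 117.400556
  W ⇒ negate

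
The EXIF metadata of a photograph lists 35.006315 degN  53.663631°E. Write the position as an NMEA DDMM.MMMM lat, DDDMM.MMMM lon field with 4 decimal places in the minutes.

3500.3789,N / 05339.8179,E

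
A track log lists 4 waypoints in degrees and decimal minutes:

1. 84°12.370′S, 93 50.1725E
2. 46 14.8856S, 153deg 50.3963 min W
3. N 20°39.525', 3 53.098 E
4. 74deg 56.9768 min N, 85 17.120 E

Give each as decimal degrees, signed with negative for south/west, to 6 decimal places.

Point 1:
  Latitude: 84 + 12.37/60 = 84.2061667
  hemisphere S, so the sign is −
  Lon: 50.1725′ = 0.836208°; total 93.8362083
  E ⇒ keep positive
Point 2:
  Lat: 14.8856′ = 0.248093°; total 46.2480933
  S → negative
  Lon: 50.3963′ = 0.839938°; total 153.8399383
  hemisphere W, so the sign is −
Point 3:
  φ: 20 + 39.525/60 = 20.6587500
  N → positive
  Longitude: 3 + 53.098/60 = 3.8849667
  E → positive
Point 4:
  Lat: 74 + 56.9768/60 = 74.9496133
  N ⇒ keep positive
  Lon: 85 + 17.12/60 = 85.2853333
  E ⇒ keep positive

1. -84.206167, 93.836208
2. -46.248093, -153.839938
3. 20.658750, 3.884967
4. 74.949613, 85.285333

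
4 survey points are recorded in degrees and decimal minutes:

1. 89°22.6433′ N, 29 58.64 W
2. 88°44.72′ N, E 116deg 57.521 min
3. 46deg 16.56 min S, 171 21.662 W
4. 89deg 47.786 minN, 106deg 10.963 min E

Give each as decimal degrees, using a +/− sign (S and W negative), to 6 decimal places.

Point 1:
  Latitude: 89 + 22.6433/60 = 89.3773883
  N ⇒ keep positive
  λ: 58.64′ = 0.977333°; total 29.9773333
  hemisphere W, so the sign is −
Point 2:
  φ: 44.72′ = 0.745333°; total 88.7453333
  N → positive
  Longitude: 116 + 57.521/60 = 116.9586833
  E → positive
Point 3:
  Lat: 46 + 16.56/60 = 46.2760000
  hemisphere S, so the sign is −
  Longitude: 171 + 21.662/60 = 171.3610333
  W → negative
Point 4:
  Lat: 47.786′ = 0.796433°; total 89.7964333
  N ⇒ keep positive
  Longitude: 10.963′ = 0.182717°; total 106.1827167
  E ⇒ keep positive

1. 89.377388, -29.977333
2. 88.745333, 116.958683
3. -46.276000, -171.361033
4. 89.796433, 106.182717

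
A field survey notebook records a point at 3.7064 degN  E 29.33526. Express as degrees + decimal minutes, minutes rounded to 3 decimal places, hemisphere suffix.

3° 42.384′ N, 29° 20.116′ E

Lat: 3° + 0.706400 × 60 = 3° 42.38400′
λ: 29° + 0.335260 × 60 = 29° 20.11560′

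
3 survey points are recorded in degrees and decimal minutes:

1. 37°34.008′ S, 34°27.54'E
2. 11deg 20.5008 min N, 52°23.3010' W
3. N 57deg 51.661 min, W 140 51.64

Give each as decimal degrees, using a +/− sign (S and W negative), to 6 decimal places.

1. -37.566800, 34.459000
2. 11.341680, -52.388350
3. 57.861017, -140.860667

Point 1:
  Lat: 37 + 34.008/60 = 37.5668000
  hemisphere S, so the sign is −
  λ: 34 + 27.54/60 = 34.4590000
  E → positive
Point 2:
  Latitude: 11 + 20.5008/60 = 11.3416800
  N → positive
  Lon: 52 + 23.301/60 = 52.3883500
  W → negative
Point 3:
  Latitude: 57 + 51.661/60 = 57.8610167
  N → positive
  Lon: 140 + 51.64/60 = 140.8606667
  W → negative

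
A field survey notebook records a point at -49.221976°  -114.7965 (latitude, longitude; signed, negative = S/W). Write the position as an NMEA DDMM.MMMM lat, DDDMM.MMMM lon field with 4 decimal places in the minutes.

Latitude is negative → S; |value| = 49.221976
Latitude: fractional part 0.221976 → 13.318560 minutes
Longitude is negative → W; |value| = 114.796500
Longitude: fractional part 0.796500 → 47.790000 minutes

4913.3186,S / 11447.7900,W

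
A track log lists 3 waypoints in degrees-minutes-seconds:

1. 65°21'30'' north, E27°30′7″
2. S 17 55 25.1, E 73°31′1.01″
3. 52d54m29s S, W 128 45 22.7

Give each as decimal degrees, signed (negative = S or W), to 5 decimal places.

Point 1:
  Lat: 65 + 21/60 + 30/3600 = 65.358333
  N → positive
  Lon: 27° + 30/60 + 7/3600 = 27 + 0.500000 + 0.001944 = 27.501944
  E ⇒ keep positive
Point 2:
  φ: 17 + 55/60 + 25.1/3600 = 17.923639
  S ⇒ negate
  Lon: 73 + 31/60 + 1.01/3600 = 73.516947
  E ⇒ keep positive
Point 3:
  Latitude: 52° + 54/60 + 29/3600 = 52 + 0.900000 + 0.008056 = 52.908056
  S → negative
  λ: 45′ + 22.7″ = 45.37833′; 128 + 45.37833/60 = 128.756306
  W ⇒ negate

1. 65.35833, 27.50194
2. -17.92364, 73.51695
3. -52.90806, -128.75631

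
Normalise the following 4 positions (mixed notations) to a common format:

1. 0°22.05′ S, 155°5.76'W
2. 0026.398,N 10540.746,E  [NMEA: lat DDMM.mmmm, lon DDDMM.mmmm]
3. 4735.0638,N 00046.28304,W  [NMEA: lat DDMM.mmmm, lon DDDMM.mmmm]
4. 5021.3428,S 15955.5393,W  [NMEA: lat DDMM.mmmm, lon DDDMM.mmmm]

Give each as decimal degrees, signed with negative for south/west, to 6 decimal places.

Point 1:
  Latitude: 0 + 22.05/60 = 0.3675000
  S ⇒ negate
  Longitude: 155 + 5.76/60 = 155.0960000
  W → negative
Point 2:
  Latitude: degrees = first 2 digits = 0, minutes = 26.398; 0 + 26.398/60 = 0.4399667
  N ⇒ keep positive
  Lon: degrees = first 3 digits = 105, minutes = 40.746; 105 + 40.746/60 = 105.6791000
  E → positive
Point 3:
  Latitude: degrees = first 2 digits = 47, minutes = 35.0638; 47 + 35.0638/60 = 47.5843967
  N → positive
  Longitude: split at 3 digits → 000° and 46.28304′; 0 + 46.28304/60 = 0.7713840
  hemisphere W, so the sign is −
Point 4:
  φ: degrees = first 2 digits = 50, minutes = 21.3428; 50 + 21.3428/60 = 50.3557133
  S ⇒ negate
  λ: split at 3 digits → 159° and 55.5393′; 159 + 55.5393/60 = 159.9256550
  hemisphere W, so the sign is −

1. -0.367500, -155.096000
2. 0.439967, 105.679100
3. 47.584397, -0.771384
4. -50.355713, -159.925655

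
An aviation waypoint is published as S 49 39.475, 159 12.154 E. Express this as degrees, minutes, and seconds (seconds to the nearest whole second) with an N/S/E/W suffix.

49°39′29″ S, 159°12′9″ E

Lat: fractional minutes 0.47500 × 60 = 28.50″
λ: 12.15400′ → 12′ and 0.15400 × 60 = 9.24″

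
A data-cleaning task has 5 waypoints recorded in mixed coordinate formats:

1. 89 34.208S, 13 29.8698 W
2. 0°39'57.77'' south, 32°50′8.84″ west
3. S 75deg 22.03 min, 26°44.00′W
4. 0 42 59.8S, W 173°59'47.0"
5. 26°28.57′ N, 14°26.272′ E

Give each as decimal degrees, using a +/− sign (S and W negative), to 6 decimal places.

1. -89.570133, -13.497830
2. -0.666047, -32.835789
3. -75.367167, -26.733333
4. -0.716611, -173.996389
5. 26.476167, 14.437867

Point 1:
  φ: 89 + 34.208/60 = 89.5701333
  S → negative
  λ: 13 + 29.8698/60 = 13.4978300
  W → negative
Point 2:
  φ: 0° + 39/60 + 57.77/3600 = 0 + 0.650000 + 0.016047 = 0.6660472
  S → negative
  Longitude: 50′ + 8.84″ = 50.14733′; 32 + 50.14733/60 = 32.8357889
  W → negative
Point 3:
  Lat: 75 + 22.03/60 = 75.3671667
  S → negative
  Longitude: 26 + 44/60 = 26.7333333
  W → negative
Point 4:
  Latitude: 42′ + 59.8″ = 42.99667′; 0 + 42.99667/60 = 0.7166111
  hemisphere S, so the sign is −
  λ: 59′ + 47″ = 59.78333′; 173 + 59.78333/60 = 173.9963889
  W → negative
Point 5:
  Latitude: 28.57′ = 0.476167°; total 26.4761667
  N → positive
  Longitude: 14 + 26.272/60 = 14.4378667
  E → positive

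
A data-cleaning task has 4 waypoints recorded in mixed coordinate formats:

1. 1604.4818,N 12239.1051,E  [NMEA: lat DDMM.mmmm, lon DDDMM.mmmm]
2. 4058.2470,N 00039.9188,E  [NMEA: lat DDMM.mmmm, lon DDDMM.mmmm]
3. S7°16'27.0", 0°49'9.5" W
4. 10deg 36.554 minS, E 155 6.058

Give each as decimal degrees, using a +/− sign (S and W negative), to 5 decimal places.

1. 16.07470, 122.65175
2. 40.97078, 0.66531
3. -7.27417, -0.81931
4. -10.60923, 155.10097

Point 1:
  Latitude: split at 2 digits → 16° and 4.4818′; 16 + 4.4818/60 = 16.074697
  N ⇒ keep positive
  Longitude: degrees = first 3 digits = 122, minutes = 39.1051; 122 + 39.1051/60 = 122.651752
  E ⇒ keep positive
Point 2:
  φ: split at 2 digits → 40° and 58.247′; 40 + 58.247/60 = 40.970783
  N ⇒ keep positive
  Lon: degrees = first 3 digits = 0, minutes = 39.9188; 0 + 39.9188/60 = 0.665313
  E → positive
Point 3:
  Latitude: 7 + 16/60 + 27/3600 = 7.274167
  hemisphere S, so the sign is −
  λ: 0 + 49/60 + 9.5/3600 = 0.819306
  W → negative
Point 4:
  Latitude: 10 + 36.554/60 = 10.609233
  hemisphere S, so the sign is −
  λ: 6.058′ = 0.100967°; total 155.100967
  E → positive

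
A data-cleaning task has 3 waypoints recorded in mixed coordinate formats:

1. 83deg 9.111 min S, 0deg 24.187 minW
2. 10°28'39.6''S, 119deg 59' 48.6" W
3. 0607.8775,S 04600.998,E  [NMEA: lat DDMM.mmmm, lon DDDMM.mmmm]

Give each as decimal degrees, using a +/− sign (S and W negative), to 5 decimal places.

Point 1:
  Latitude: 83 + 9.111/60 = 83.151850
  S → negative
  Longitude: 24.187′ = 0.403117°; total 0.403117
  W ⇒ negate
Point 2:
  Latitude: 10 + 28/60 + 39.6/3600 = 10.477667
  hemisphere S, so the sign is −
  Longitude: 59′ + 48.6″ = 59.81000′; 119 + 59.81000/60 = 119.996833
  hemisphere W, so the sign is −
Point 3:
  Latitude: degrees = first 2 digits = 6, minutes = 7.8775; 6 + 7.8775/60 = 6.131292
  hemisphere S, so the sign is −
  Longitude: split at 3 digits → 046° and 0.998′; 46 + 0.998/60 = 46.016633
  E ⇒ keep positive

1. -83.15185, -0.40312
2. -10.47767, -119.99683
3. -6.13129, 46.01663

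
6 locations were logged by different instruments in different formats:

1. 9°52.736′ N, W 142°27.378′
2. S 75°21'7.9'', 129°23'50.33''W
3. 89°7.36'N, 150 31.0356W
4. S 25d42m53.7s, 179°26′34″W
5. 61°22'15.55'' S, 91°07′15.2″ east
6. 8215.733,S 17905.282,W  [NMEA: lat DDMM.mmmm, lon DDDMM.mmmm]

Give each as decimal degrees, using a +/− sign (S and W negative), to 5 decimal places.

1. 9.87893, -142.45630
2. -75.35219, -129.39731
3. 89.12267, -150.51726
4. -25.71492, -179.44278
5. -61.37099, 91.12089
6. -82.26222, -179.08803

Point 1:
  Lat: 9 + 52.736/60 = 9.878933
  N → positive
  Longitude: 142 + 27.378/60 = 142.456300
  W ⇒ negate
Point 2:
  Latitude: 21′ + 7.9″ = 21.13167′; 75 + 21.13167/60 = 75.352194
  S → negative
  λ: 129° + 23/60 + 50.33/3600 = 129 + 0.383333 + 0.013981 = 129.397314
  W ⇒ negate
Point 3:
  Latitude: 7.36′ = 0.122667°; total 89.122667
  N → positive
  Longitude: 150 + 31.0356/60 = 150.517260
  W ⇒ negate
Point 4:
  φ: 25° + 42/60 + 53.7/3600 = 25 + 0.700000 + 0.014917 = 25.714917
  S → negative
  λ: 26′ + 34″ = 26.56667′; 179 + 26.56667/60 = 179.442778
  hemisphere W, so the sign is −
Point 5:
  Latitude: 61° + 22/60 + 15.55/3600 = 61 + 0.366667 + 0.004319 = 61.370986
  S → negative
  λ: 91° + 7/60 + 15.2/3600 = 91 + 0.116667 + 0.004222 = 91.120889
  E → positive
Point 6:
  Lat: degrees = first 2 digits = 82, minutes = 15.733; 82 + 15.733/60 = 82.262217
  S → negative
  Lon: split at 3 digits → 179° and 5.282′; 179 + 5.282/60 = 179.088033
  W ⇒ negate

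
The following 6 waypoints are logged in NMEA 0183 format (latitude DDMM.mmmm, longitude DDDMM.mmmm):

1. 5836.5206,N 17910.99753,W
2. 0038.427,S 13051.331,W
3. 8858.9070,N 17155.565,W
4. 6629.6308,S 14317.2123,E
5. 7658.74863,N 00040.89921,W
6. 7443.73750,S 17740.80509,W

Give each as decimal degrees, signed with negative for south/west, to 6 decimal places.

1. 58.608677, -179.183292
2. -0.640450, -130.855517
3. 88.981783, -171.926083
4. -66.493847, 143.286872
5. 76.979144, -0.681654
6. -74.728958, -177.680085

Point 1:
  Latitude: split at 2 digits → 58° and 36.5206′; 58 + 36.5206/60 = 58.6086767
  N → positive
  Longitude: degrees = first 3 digits = 179, minutes = 10.99753; 179 + 10.99753/60 = 179.1832922
  hemisphere W, so the sign is −
Point 2:
  Latitude: degrees = first 2 digits = 0, minutes = 38.427; 0 + 38.427/60 = 0.6404500
  S → negative
  Longitude: degrees = first 3 digits = 130, minutes = 51.331; 130 + 51.331/60 = 130.8555167
  W → negative
Point 3:
  Latitude: degrees = first 2 digits = 88, minutes = 58.907; 88 + 58.907/60 = 88.9817833
  N → positive
  Longitude: split at 3 digits → 171° and 55.565′; 171 + 55.565/60 = 171.9260833
  hemisphere W, so the sign is −
Point 4:
  Lat: degrees = first 2 digits = 66, minutes = 29.6308; 66 + 29.6308/60 = 66.4938467
  S ⇒ negate
  λ: degrees = first 3 digits = 143, minutes = 17.2123; 143 + 17.2123/60 = 143.2868717
  E ⇒ keep positive
Point 5:
  Lat: degrees = first 2 digits = 76, minutes = 58.74863; 76 + 58.74863/60 = 76.9791438
  N → positive
  Longitude: split at 3 digits → 000° and 40.89921′; 0 + 40.89921/60 = 0.6816535
  hemisphere W, so the sign is −
Point 6:
  Latitude: degrees = first 2 digits = 74, minutes = 43.7375; 74 + 43.7375/60 = 74.7289583
  S ⇒ negate
  Lon: split at 3 digits → 177° and 40.80509′; 177 + 40.80509/60 = 177.6800848
  W ⇒ negate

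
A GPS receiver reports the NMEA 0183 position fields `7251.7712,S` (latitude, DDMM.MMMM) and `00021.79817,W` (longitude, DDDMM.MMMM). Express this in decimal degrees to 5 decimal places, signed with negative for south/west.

-72.86285, -0.36330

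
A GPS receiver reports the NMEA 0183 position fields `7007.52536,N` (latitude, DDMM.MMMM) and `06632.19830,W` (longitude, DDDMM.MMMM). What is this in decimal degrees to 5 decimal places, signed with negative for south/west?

φ: split at 2 digits → 70° and 7.52536′; 70 + 7.52536/60 = 70.125423
N ⇒ keep positive
λ: degrees = first 3 digits = 66, minutes = 32.1983; 66 + 32.1983/60 = 66.536638
W → negative

70.12542, -66.53664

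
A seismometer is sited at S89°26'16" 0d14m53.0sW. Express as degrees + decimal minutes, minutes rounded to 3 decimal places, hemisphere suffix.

89° 26.267′ S, 0° 14.883′ W

Lat: seconds/60 = 0.26667; minutes = 26 + 0.26667 = 26.26667
λ: seconds/60 = 0.88333; minutes = 14 + 0.88333 = 14.88333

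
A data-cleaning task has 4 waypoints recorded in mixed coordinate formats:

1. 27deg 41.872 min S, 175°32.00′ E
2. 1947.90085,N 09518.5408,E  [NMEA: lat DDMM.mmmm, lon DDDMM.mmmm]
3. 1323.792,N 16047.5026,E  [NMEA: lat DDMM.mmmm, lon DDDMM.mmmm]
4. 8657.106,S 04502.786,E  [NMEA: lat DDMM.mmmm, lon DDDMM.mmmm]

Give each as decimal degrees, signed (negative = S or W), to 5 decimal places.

1. -27.69787, 175.53333
2. 19.79835, 95.30901
3. 13.39653, 160.79171
4. -86.95177, 45.04643

Point 1:
  φ: 41.872′ = 0.697867°; total 27.697867
  S → negative
  Lon: 32′ = 0.533333°; total 175.533333
  E ⇒ keep positive
Point 2:
  Latitude: split at 2 digits → 19° and 47.90085′; 19 + 47.90085/60 = 19.798348
  N → positive
  Longitude: degrees = first 3 digits = 95, minutes = 18.5408; 95 + 18.5408/60 = 95.309013
  E → positive
Point 3:
  Latitude: split at 2 digits → 13° and 23.792′; 13 + 23.792/60 = 13.396533
  N ⇒ keep positive
  λ: split at 3 digits → 160° and 47.5026′; 160 + 47.5026/60 = 160.791710
  E ⇒ keep positive
Point 4:
  Lat: split at 2 digits → 86° and 57.106′; 86 + 57.106/60 = 86.951767
  S → negative
  Lon: split at 3 digits → 045° and 2.786′; 45 + 2.786/60 = 45.046433
  E ⇒ keep positive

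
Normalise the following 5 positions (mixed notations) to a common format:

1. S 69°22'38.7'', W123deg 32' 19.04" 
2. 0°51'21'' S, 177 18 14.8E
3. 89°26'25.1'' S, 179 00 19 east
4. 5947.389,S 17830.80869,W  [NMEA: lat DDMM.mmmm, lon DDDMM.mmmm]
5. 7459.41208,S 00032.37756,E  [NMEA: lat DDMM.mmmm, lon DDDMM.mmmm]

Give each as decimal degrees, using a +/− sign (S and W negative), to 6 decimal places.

Point 1:
  φ: 69° + 22/60 + 38.7/3600 = 69 + 0.366667 + 0.010750 = 69.3774167
  hemisphere S, so the sign is −
  Lon: 32′ + 19.04″ = 32.31733′; 123 + 32.31733/60 = 123.5386222
  W ⇒ negate
Point 2:
  Latitude: 0° + 51/60 + 21/3600 = 0 + 0.850000 + 0.005833 = 0.8558333
  S ⇒ negate
  Longitude: 177° + 18/60 + 14.8/3600 = 177 + 0.300000 + 0.004111 = 177.3041111
  E → positive
Point 3:
  Latitude: 89° + 26/60 + 25.1/3600 = 89 + 0.433333 + 0.006972 = 89.4403056
  S ⇒ negate
  λ: 179° + 0/60 + 19/3600 = 179 + 0.000000 + 0.005278 = 179.0052778
  E ⇒ keep positive
Point 4:
  Lat: degrees = first 2 digits = 59, minutes = 47.389; 59 + 47.389/60 = 59.7898167
  S ⇒ negate
  Longitude: split at 3 digits → 178° and 30.80869′; 178 + 30.80869/60 = 178.5134782
  W → negative
Point 5:
  φ: degrees = first 2 digits = 74, minutes = 59.41208; 74 + 59.41208/60 = 74.9902013
  hemisphere S, so the sign is −
  Longitude: degrees = first 3 digits = 0, minutes = 32.37756; 0 + 32.37756/60 = 0.5396260
  E ⇒ keep positive

1. -69.377417, -123.538622
2. -0.855833, 177.304111
3. -89.440306, 179.005278
4. -59.789817, -178.513478
5. -74.990201, 0.539626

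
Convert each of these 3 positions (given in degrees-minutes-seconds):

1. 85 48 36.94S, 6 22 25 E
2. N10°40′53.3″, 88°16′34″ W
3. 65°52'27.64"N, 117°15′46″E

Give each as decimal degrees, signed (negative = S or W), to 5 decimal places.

Point 1:
  φ: 48′ + 36.94″ = 48.61567′; 85 + 48.61567/60 = 85.810261
  S ⇒ negate
  Lon: 22′ + 25″ = 22.41667′; 6 + 22.41667/60 = 6.373611
  E → positive
Point 2:
  Latitude: 40′ + 53.3″ = 40.88833′; 10 + 40.88833/60 = 10.681472
  N ⇒ keep positive
  Lon: 88° + 16/60 + 34/3600 = 88 + 0.266667 + 0.009444 = 88.276111
  W → negative
Point 3:
  Latitude: 52′ + 27.64″ = 52.46067′; 65 + 52.46067/60 = 65.874344
  N ⇒ keep positive
  Longitude: 117° + 15/60 + 46/3600 = 117 + 0.250000 + 0.012778 = 117.262778
  E → positive

1. -85.81026, 6.37361
2. 10.68147, -88.27611
3. 65.87434, 117.26278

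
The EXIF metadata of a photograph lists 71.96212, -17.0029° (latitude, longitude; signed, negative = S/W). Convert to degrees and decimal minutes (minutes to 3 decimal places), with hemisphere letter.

φ: 71° + 0.962120 × 60 = 71° 57.72720′
Longitude is negative → W; |value| = 17.002900
Longitude: 17° + 0.002900 × 60 = 17° 0.17400′

71° 57.727′ N, 17° 0.174′ W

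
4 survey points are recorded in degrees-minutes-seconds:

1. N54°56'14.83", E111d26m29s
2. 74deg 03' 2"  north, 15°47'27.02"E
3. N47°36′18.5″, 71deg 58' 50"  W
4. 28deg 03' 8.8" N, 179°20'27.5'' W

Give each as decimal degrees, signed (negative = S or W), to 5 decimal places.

1. 54.93745, 111.44139
2. 74.05056, 15.79084
3. 47.60514, -71.98056
4. 28.05244, -179.34097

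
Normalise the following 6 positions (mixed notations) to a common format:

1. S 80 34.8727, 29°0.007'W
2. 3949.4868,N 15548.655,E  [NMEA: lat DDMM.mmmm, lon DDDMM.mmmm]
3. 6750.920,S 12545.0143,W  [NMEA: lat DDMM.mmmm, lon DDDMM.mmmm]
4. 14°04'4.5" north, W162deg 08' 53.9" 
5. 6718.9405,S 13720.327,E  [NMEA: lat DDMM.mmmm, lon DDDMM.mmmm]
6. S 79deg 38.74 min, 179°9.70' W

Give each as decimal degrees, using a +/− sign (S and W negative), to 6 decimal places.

Point 1:
  φ: 80 + 34.8727/60 = 80.5812117
  S ⇒ negate
  Longitude: 29 + 0.007/60 = 29.0001167
  hemisphere W, so the sign is −
Point 2:
  Lat: degrees = first 2 digits = 39, minutes = 49.4868; 39 + 49.4868/60 = 39.8247800
  N ⇒ keep positive
  Lon: split at 3 digits → 155° and 48.655′; 155 + 48.655/60 = 155.8109167
  E ⇒ keep positive
Point 3:
  φ: split at 2 digits → 67° and 50.92′; 67 + 50.92/60 = 67.8486667
  S ⇒ negate
  λ: degrees = first 3 digits = 125, minutes = 45.0143; 125 + 45.0143/60 = 125.7502383
  W → negative
Point 4:
  Lat: 4′ + 4.5″ = 4.07500′; 14 + 4.07500/60 = 14.0679167
  N ⇒ keep positive
  Longitude: 162 + 8/60 + 53.9/3600 = 162.1483056
  hemisphere W, so the sign is −
Point 5:
  Latitude: split at 2 digits → 67° and 18.9405′; 67 + 18.9405/60 = 67.3156750
  S → negative
  Longitude: degrees = first 3 digits = 137, minutes = 20.327; 137 + 20.327/60 = 137.3387833
  E ⇒ keep positive
Point 6:
  Latitude: 79 + 38.74/60 = 79.6456667
  S → negative
  Longitude: 179 + 9.7/60 = 179.1616667
  hemisphere W, so the sign is −

1. -80.581212, -29.000117
2. 39.824780, 155.810917
3. -67.848667, -125.750238
4. 14.067917, -162.148306
5. -67.315675, 137.338783
6. -79.645667, -179.161667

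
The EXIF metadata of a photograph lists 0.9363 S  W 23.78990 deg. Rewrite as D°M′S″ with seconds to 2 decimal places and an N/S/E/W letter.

0°56′10.68″ S, 23°47′23.64″ W

Lat: 0.936300° → 56.17800′; 0.17800 × 60 = 10.6800″
λ: 0.789900 × 60 = 47.39400′ → 47′, remainder × 60 = 23.6400″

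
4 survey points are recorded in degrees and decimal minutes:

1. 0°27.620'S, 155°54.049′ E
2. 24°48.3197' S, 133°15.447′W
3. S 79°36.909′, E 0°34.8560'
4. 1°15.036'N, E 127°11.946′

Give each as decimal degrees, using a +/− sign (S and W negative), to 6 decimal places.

1. -0.460333, 155.900817
2. -24.805328, -133.257450
3. -79.615150, 0.580933
4. 1.250600, 127.199100

Point 1:
  φ: 0 + 27.62/60 = 0.4603333
  S → negative
  λ: 54.049′ = 0.900817°; total 155.9008167
  E ⇒ keep positive
Point 2:
  Latitude: 48.3197′ = 0.805328°; total 24.8053283
  S ⇒ negate
  λ: 133 + 15.447/60 = 133.2574500
  W → negative
Point 3:
  Latitude: 36.909′ = 0.615150°; total 79.6151500
  S → negative
  Longitude: 0 + 34.856/60 = 0.5809333
  E → positive
Point 4:
  Latitude: 1 + 15.036/60 = 1.2506000
  N → positive
  Lon: 11.946′ = 0.199100°; total 127.1991000
  E ⇒ keep positive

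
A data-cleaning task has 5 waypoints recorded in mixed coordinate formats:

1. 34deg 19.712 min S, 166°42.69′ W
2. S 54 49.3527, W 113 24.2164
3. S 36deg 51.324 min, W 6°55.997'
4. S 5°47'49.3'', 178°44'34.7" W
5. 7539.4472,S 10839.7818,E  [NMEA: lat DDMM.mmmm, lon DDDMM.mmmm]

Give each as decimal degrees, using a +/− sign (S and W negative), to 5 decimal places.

Point 1:
  Lat: 19.712′ = 0.328533°; total 34.328533
  hemisphere S, so the sign is −
  λ: 42.69′ = 0.711500°; total 166.711500
  W ⇒ negate
Point 2:
  Lat: 54 + 49.3527/60 = 54.822545
  S ⇒ negate
  Longitude: 24.2164′ = 0.403607°; total 113.403607
  W → negative
Point 3:
  φ: 51.324′ = 0.855400°; total 36.855400
  S → negative
  Lon: 6 + 55.997/60 = 6.933283
  W ⇒ negate
Point 4:
  Lat: 5° + 47/60 + 49.3/3600 = 5 + 0.783333 + 0.013694 = 5.797028
  S → negative
  λ: 178 + 44/60 + 34.7/3600 = 178.742972
  hemisphere W, so the sign is −
Point 5:
  φ: split at 2 digits → 75° and 39.4472′; 75 + 39.4472/60 = 75.657453
  S → negative
  Longitude: split at 3 digits → 108° and 39.7818′; 108 + 39.7818/60 = 108.663030
  E ⇒ keep positive

1. -34.32853, -166.71150
2. -54.82255, -113.40361
3. -36.85540, -6.93328
4. -5.79703, -178.74297
5. -75.65745, 108.66303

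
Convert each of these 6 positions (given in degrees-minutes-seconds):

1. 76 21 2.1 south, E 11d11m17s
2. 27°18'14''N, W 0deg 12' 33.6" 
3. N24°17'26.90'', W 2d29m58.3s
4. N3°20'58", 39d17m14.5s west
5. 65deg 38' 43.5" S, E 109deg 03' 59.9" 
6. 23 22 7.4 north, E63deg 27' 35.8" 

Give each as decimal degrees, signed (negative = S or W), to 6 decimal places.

Point 1:
  Latitude: 76 + 21/60 + 2.1/3600 = 76.3505833
  hemisphere S, so the sign is −
  λ: 11′ + 17″ = 11.28333′; 11 + 11.28333/60 = 11.1880556
  E ⇒ keep positive
Point 2:
  φ: 27 + 18/60 + 14/3600 = 27.3038889
  N → positive
  Lon: 0° + 12/60 + 33.6/3600 = 0 + 0.200000 + 0.009333 = 0.2093333
  W → negative
Point 3:
  Latitude: 17′ + 26.9″ = 17.44833′; 24 + 17.44833/60 = 24.2908056
  N → positive
  Longitude: 2° + 29/60 + 58.3/3600 = 2 + 0.483333 + 0.016194 = 2.4995278
  W ⇒ negate
Point 4:
  φ: 3 + 20/60 + 58/3600 = 3.3494444
  N → positive
  λ: 39 + 17/60 + 14.5/3600 = 39.2873611
  W → negative
Point 5:
  φ: 65° + 38/60 + 43.5/3600 = 65 + 0.633333 + 0.012083 = 65.6454167
  S ⇒ negate
  Lon: 109 + 3/60 + 59.9/3600 = 109.0666389
  E → positive
Point 6:
  Latitude: 23° + 22/60 + 7.4/3600 = 23 + 0.366667 + 0.002056 = 23.3687222
  N ⇒ keep positive
  Longitude: 63° + 27/60 + 35.8/3600 = 63 + 0.450000 + 0.009944 = 63.4599444
  E → positive

1. -76.350583, 11.188056
2. 27.303889, -0.209333
3. 24.290806, -2.499528
4. 3.349444, -39.287361
5. -65.645417, 109.066639
6. 23.368722, 63.459944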